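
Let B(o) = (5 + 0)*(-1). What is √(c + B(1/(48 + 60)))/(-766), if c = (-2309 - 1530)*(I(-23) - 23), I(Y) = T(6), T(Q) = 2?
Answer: -√80614/766 ≈ -0.37066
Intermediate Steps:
I(Y) = 2
B(o) = -5 (B(o) = 5*(-1) = -5)
c = 80619 (c = (-2309 - 1530)*(2 - 23) = -3839*(-21) = 80619)
√(c + B(1/(48 + 60)))/(-766) = √(80619 - 5)/(-766) = √80614*(-1/766) = -√80614/766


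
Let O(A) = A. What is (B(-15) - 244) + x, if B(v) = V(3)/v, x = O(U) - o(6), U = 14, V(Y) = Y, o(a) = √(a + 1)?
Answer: -1151/5 - √7 ≈ -232.85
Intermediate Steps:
o(a) = √(1 + a)
x = 14 - √7 (x = 14 - √(1 + 6) = 14 - √7 ≈ 11.354)
B(v) = 3/v
(B(-15) - 244) + x = (3/(-15) - 244) + (14 - √7) = (3*(-1/15) - 244) + (14 - √7) = (-⅕ - 244) + (14 - √7) = -1221/5 + (14 - √7) = -1151/5 - √7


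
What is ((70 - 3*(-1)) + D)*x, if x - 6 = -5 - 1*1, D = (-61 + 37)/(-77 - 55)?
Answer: 0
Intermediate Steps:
D = 2/11 (D = -24/(-132) = -24*(-1/132) = 2/11 ≈ 0.18182)
x = 0 (x = 6 + (-5 - 1*1) = 6 + (-5 - 1) = 6 - 6 = 0)
((70 - 3*(-1)) + D)*x = ((70 - 3*(-1)) + 2/11)*0 = ((70 + 3) + 2/11)*0 = (73 + 2/11)*0 = (805/11)*0 = 0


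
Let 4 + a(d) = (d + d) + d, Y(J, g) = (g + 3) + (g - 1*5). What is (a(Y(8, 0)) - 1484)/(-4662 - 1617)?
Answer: 498/2093 ≈ 0.23794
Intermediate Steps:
Y(J, g) = -2 + 2*g (Y(J, g) = (3 + g) + (g - 5) = (3 + g) + (-5 + g) = -2 + 2*g)
a(d) = -4 + 3*d (a(d) = -4 + ((d + d) + d) = -4 + (2*d + d) = -4 + 3*d)
(a(Y(8, 0)) - 1484)/(-4662 - 1617) = ((-4 + 3*(-2 + 2*0)) - 1484)/(-4662 - 1617) = ((-4 + 3*(-2 + 0)) - 1484)/(-6279) = ((-4 + 3*(-2)) - 1484)*(-1/6279) = ((-4 - 6) - 1484)*(-1/6279) = (-10 - 1484)*(-1/6279) = -1494*(-1/6279) = 498/2093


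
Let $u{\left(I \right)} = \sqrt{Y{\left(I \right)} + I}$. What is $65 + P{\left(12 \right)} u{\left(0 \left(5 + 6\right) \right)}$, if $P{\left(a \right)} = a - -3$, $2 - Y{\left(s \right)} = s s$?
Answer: $65 + 15 \sqrt{2} \approx 86.213$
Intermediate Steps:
$Y{\left(s \right)} = 2 - s^{2}$ ($Y{\left(s \right)} = 2 - s s = 2 - s^{2}$)
$u{\left(I \right)} = \sqrt{2 + I - I^{2}}$ ($u{\left(I \right)} = \sqrt{\left(2 - I^{2}\right) + I} = \sqrt{2 + I - I^{2}}$)
$P{\left(a \right)} = 3 + a$ ($P{\left(a \right)} = a + 3 = 3 + a$)
$65 + P{\left(12 \right)} u{\left(0 \left(5 + 6\right) \right)} = 65 + \left(3 + 12\right) \sqrt{2 + 0 \left(5 + 6\right) - \left(0 \left(5 + 6\right)\right)^{2}} = 65 + 15 \sqrt{2 + 0 \cdot 11 - \left(0 \cdot 11\right)^{2}} = 65 + 15 \sqrt{2 + 0 - 0^{2}} = 65 + 15 \sqrt{2 + 0 - 0} = 65 + 15 \sqrt{2 + 0 + 0} = 65 + 15 \sqrt{2}$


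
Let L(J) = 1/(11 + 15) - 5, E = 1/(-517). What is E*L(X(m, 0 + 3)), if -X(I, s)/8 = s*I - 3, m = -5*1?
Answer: 129/13442 ≈ 0.0095968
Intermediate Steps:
m = -5
X(I, s) = 24 - 8*I*s (X(I, s) = -8*(s*I - 3) = -8*(I*s - 3) = -8*(-3 + I*s) = 24 - 8*I*s)
E = -1/517 ≈ -0.0019342
L(J) = -129/26 (L(J) = 1/26 - 5 = -129/26)
E*L(X(m, 0 + 3)) = -1/517*(-129/26) = 129/13442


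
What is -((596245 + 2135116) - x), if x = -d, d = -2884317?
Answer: 152956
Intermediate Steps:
x = 2884317 (x = -1*(-2884317) = 2884317)
-((596245 + 2135116) - x) = -((596245 + 2135116) - 1*2884317) = -(2731361 - 2884317) = -1*(-152956) = 152956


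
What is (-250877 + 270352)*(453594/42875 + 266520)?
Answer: 8902021404726/1715 ≈ 5.1907e+9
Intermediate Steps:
(-250877 + 270352)*(453594/42875 + 266520) = 19475*(453594*(1/42875) + 266520) = 19475*(453594/42875 + 266520) = 19475*(11427498594/42875) = 8902021404726/1715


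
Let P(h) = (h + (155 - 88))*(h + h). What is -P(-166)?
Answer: -32868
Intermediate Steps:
P(h) = 2*h*(67 + h) (P(h) = (h + 67)*(2*h) = (67 + h)*(2*h) = 2*h*(67 + h))
-P(-166) = -2*(-166)*(67 - 166) = -2*(-166)*(-99) = -1*32868 = -32868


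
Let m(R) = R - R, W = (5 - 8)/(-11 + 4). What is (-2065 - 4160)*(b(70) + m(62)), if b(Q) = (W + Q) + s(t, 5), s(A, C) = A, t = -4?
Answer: -2894625/7 ≈ -4.1352e+5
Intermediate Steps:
W = 3/7 (W = -3/(-7) = -3*(-⅐) = 3/7 ≈ 0.42857)
m(R) = 0
b(Q) = -25/7 + Q (b(Q) = (3/7 + Q) - 4 = -25/7 + Q)
(-2065 - 4160)*(b(70) + m(62)) = (-2065 - 4160)*((-25/7 + 70) + 0) = -6225*(465/7 + 0) = -6225*465/7 = -2894625/7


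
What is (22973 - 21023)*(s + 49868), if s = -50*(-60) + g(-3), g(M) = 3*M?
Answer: 103075050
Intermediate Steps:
s = 2991 (s = -50*(-60) + 3*(-3) = 3000 - 9 = 2991)
(22973 - 21023)*(s + 49868) = (22973 - 21023)*(2991 + 49868) = 1950*52859 = 103075050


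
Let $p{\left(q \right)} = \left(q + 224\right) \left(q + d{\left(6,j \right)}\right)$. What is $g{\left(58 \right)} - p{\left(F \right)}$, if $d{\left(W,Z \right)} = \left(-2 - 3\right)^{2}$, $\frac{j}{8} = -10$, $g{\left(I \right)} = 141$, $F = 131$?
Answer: $-55239$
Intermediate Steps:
$j = -80$ ($j = 8 \left(-10\right) = -80$)
$d{\left(W,Z \right)} = 25$ ($d{\left(W,Z \right)} = \left(-5\right)^{2} = 25$)
$p{\left(q \right)} = \left(25 + q\right) \left(224 + q\right)$ ($p{\left(q \right)} = \left(q + 224\right) \left(q + 25\right) = \left(224 + q\right) \left(25 + q\right) = \left(25 + q\right) \left(224 + q\right)$)
$g{\left(58 \right)} - p{\left(F \right)} = 141 - \left(5600 + 131^{2} + 249 \cdot 131\right) = 141 - \left(5600 + 17161 + 32619\right) = 141 - 55380 = -55239$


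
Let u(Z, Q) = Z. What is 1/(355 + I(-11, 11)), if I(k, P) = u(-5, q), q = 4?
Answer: 1/350 ≈ 0.0028571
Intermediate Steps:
I(k, P) = -5
1/(355 + I(-11, 11)) = 1/(355 - 5) = 1/350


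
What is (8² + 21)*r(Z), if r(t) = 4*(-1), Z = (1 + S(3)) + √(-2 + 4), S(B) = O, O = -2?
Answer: -340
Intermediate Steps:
S(B) = -2
Z = -1 + √2 (Z = (1 - 2) + √(-2 + 4) = -1 + √2 ≈ 0.41421)
r(t) = -4
(8² + 21)*r(Z) = (8² + 21)*(-4) = (64 + 21)*(-4) = 85*(-4) = -340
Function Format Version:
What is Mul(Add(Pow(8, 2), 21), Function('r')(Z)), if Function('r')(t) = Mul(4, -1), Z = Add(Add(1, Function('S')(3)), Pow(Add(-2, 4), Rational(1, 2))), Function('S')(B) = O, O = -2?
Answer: -340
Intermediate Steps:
Function('S')(B) = -2
Z = Add(-1, Pow(2, Rational(1, 2))) (Z = Add(Add(1, -2), Pow(Add(-2, 4), Rational(1, 2))) = Add(-1, Pow(2, Rational(1, 2))) ≈ 0.41421)
Function('r')(t) = -4
Mul(Add(Pow(8, 2), 21), Function('r')(Z)) = Mul(Add(Pow(8, 2), 21), -4) = Mul(Add(64, 21), -4) = Mul(85, -4) = -340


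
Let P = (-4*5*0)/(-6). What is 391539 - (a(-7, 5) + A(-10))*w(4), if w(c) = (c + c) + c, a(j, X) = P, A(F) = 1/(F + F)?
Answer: 1957698/5 ≈ 3.9154e+5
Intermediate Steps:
A(F) = 1/(2*F)
P = 0 (P = -20*0*(-⅙) = 0*(-⅙) = 0)
a(j, X) = 0
w(c) = 3*c (w(c) = 2*c + c = 3*c)
391539 - (a(-7, 5) + A(-10))*w(4) = 391539 - (0 + (½)/(-10))*3*4 = 391539 - (0 + (½)*(-⅒))*12 = 391539 - (0 - 1/20)*12 = 391539 - (-1)*12/20 = 391539 - 1*(-⅗) = 391539 + ⅗ = 1957698/5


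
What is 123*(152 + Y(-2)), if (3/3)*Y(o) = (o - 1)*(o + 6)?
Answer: 17220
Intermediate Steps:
Y(o) = (-1 + o)*(6 + o) (Y(o) = (o - 1)*(o + 6) = (-1 + o)*(6 + o))
123*(152 + Y(-2)) = 123*(152 + (-6 + (-2)² + 5*(-2))) = 123*(152 + (-6 + 4 - 10)) = 123*(152 - 12) = 123*140 = 17220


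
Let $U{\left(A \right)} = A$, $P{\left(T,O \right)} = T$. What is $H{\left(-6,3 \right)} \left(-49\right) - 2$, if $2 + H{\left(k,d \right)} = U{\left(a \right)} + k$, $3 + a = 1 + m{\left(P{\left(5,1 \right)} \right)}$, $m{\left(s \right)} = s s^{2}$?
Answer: $-5637$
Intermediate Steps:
$m{\left(s \right)} = s^{3}$
$a = 123$ ($a = -3 + \left(1 + 5^{3}\right) = -3 + \left(1 + 125\right) = -3 + 126 = 123$)
$H{\left(k,d \right)} = 121 + k$ ($H{\left(k,d \right)} = -2 + \left(123 + k\right) = 121 + k$)
$H{\left(-6,3 \right)} \left(-49\right) - 2 = \left(121 - 6\right) \left(-49\right) - 2 = 115 \left(-49\right) - 2 = -5635 - 2 = -5637$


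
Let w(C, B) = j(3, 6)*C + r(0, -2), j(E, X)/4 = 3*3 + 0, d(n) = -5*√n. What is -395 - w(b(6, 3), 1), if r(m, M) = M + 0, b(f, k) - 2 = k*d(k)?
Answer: -465 + 540*√3 ≈ 470.31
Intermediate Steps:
b(f, k) = 2 - 5*k^(3/2) (b(f, k) = 2 + k*(-5*√k) = 2 - 5*k^(3/2))
j(E, X) = 36 (j(E, X) = 4*(3*3 + 0) = 4*(9 + 0) = 4*9 = 36)
r(m, M) = M
w(C, B) = -2 + 36*C (w(C, B) = 36*C - 2 = -2 + 36*C)
-395 - w(b(6, 3), 1) = -395 - (-2 + 36*(2 - 15*√3)) = -395 - (-2 + (72 - 540*√3)) = -395 - (70 - 540*√3) = -395 + (-70 + 540*√3) = -465 + 540*√3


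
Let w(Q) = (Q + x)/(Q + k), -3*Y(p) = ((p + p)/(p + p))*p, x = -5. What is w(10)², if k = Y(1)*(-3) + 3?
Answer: 25/196 ≈ 0.12755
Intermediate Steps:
Y(p) = -p/3 (Y(p) = -(p + p)/(p + p)*p/3 = -(2*p)/((2*p))*p/3 = -(2*p)*(1/(2*p))*p/3 = -p/3)
k = 4 (k = -⅓*1*(-3) + 3 = -⅓*(-3) + 3 = 1 + 3 = 4)
w(Q) = (-5 + Q)/(4 + Q) (w(Q) = (Q - 5)/(Q + 4) = (-5 + Q)/(4 + Q))
w(10)² = ((-5 + 10)/(4 + 10))² = (5/14)² = 25/196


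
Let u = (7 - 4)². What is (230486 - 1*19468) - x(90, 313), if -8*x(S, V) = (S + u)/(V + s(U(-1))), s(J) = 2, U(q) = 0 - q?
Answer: 59085051/280 ≈ 2.1102e+5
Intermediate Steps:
U(q) = -q
u = 9 (u = 3² = 9)
x(S, V) = -(9 + S)/(8*(2 + V)) (x(S, V) = -(S + 9)/(8*(V + 2)) = -(9 + S)/(8*(2 + V)))
(230486 - 1*19468) - x(90, 313) = (230486 - 1*19468) - (-9 - 1*90)/(8*(2 + 313)) = (230486 - 19468) - (-9 - 90)/(8*315) = 211018 - (-99)/(8*315) = 211018 - 1*(-11/280) = 211018 + 11/280 = 59085051/280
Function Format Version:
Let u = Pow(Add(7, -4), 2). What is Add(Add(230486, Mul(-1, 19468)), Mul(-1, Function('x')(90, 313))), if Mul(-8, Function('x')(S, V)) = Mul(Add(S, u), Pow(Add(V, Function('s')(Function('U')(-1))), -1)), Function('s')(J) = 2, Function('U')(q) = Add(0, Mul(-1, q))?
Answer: Rational(59085051, 280) ≈ 2.1102e+5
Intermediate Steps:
Function('U')(q) = Mul(-1, q)
u = 9 (u = Pow(3, 2) = 9)
Function('x')(S, V) = Mul(Rational(-1, 8), Pow(Add(2, V), -1), Add(9, S)) (Function('x')(S, V) = Mul(Rational(-1, 8), Mul(Add(S, 9), Pow(Add(V, 2), -1))) = Mul(Rational(-1, 8), Mul(Add(9, S), Pow(Add(2, V), -1))) = Mul(Rational(-1, 8), Mul(Pow(Add(2, V), -1), Add(9, S))) = Mul(Rational(-1, 8), Pow(Add(2, V), -1), Add(9, S)))
Add(Add(230486, Mul(-1, 19468)), Mul(-1, Function('x')(90, 313))) = Add(Add(230486, Mul(-1, 19468)), Mul(-1, Mul(Rational(1, 8), Pow(Add(2, 313), -1), Add(-9, Mul(-1, 90))))) = Add(Add(230486, -19468), Mul(-1, Mul(Rational(1, 8), Pow(315, -1), Add(-9, -90)))) = Add(211018, Mul(-1, Mul(Rational(1, 8), Rational(1, 315), -99))) = Add(211018, Mul(-1, Rational(-11, 280))) = Add(211018, Rational(11, 280)) = Rational(59085051, 280)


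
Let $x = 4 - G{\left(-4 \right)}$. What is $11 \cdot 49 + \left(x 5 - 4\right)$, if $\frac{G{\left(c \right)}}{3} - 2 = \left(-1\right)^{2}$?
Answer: $510$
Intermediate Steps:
$G{\left(c \right)} = 9$ ($G{\left(c \right)} = 6 + 3 \left(-1\right)^{2} = 6 + 3 \cdot 1 = 6 + 3 = 9$)
$x = -5$ ($x = 4 - 9 = -5$)
$11 \cdot 49 + \left(x 5 - 4\right) = 11 \cdot 49 - 29 = 539 - 29 = 510$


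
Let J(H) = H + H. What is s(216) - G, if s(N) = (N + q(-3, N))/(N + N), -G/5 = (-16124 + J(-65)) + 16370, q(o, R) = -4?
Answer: 62693/108 ≈ 580.49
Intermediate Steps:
J(H) = 2*H
G = -580 (G = -5*((-16124 + 2*(-65)) + 16370) = -5*((-16124 - 130) + 16370) = -5*(-16254 + 16370) = -5*116 = -580)
s(N) = (-4 + N)/(2*N) (s(N) = (N - 4)/(N + N) = (-4 + N)/((2*N)) = (-4 + N)*(1/(2*N)) = (-4 + N)/(2*N))
s(216) - G = (½)*(-4 + 216)/216 - 1*(-580) = (½)*(1/216)*212 + 580 = 53/108 + 580 = 62693/108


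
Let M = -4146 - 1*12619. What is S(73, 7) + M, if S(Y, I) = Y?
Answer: -16692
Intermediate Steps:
M = -16765 (M = -4146 - 12619 = -16765)
S(73, 7) + M = 73 - 16765 = -16692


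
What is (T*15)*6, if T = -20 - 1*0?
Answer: -1800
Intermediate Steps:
T = -20 (T = -20 + 0 = -20)
(T*15)*6 = -20*15*6 = -300*6 = -1800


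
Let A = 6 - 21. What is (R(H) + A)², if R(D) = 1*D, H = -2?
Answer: 289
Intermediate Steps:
R(D) = D
A = -15
(R(H) + A)² = (-2 - 15)² = (-17)² = 289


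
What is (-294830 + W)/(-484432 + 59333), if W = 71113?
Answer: 223717/425099 ≈ 0.52627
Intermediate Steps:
(-294830 + W)/(-484432 + 59333) = (-294830 + 71113)/(-484432 + 59333) = -223717/(-425099) = -223717*(-1/425099) = 223717/425099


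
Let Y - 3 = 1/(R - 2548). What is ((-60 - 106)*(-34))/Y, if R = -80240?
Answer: 467255472/248363 ≈ 1881.3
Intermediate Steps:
Y = 248363/82788 (Y = 3 + 1/(-80240 - 2548) = 3 + 1/(-82788) = 3 - 1/82788 = 248363/82788 ≈ 3.0000)
((-60 - 106)*(-34))/Y = ((-60 - 106)*(-34))/(248363/82788) = -166*(-34)*(82788/248363) = 5644*(82788/248363) = 467255472/248363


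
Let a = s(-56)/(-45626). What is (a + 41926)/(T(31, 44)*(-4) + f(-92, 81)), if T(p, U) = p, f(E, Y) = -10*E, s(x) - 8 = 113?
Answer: 1912915555/36318296 ≈ 52.671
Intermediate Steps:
s(x) = 121 (s(x) = 8 + 113 = 121)
a = -121/45626 (a = 121/(-45626) = 121*(-1/45626) = -121/45626 ≈ -0.0026520)
(a + 41926)/(T(31, 44)*(-4) + f(-92, 81)) = (-121/45626 + 41926)/(31*(-4) - 10*(-92)) = 1912915555/(45626*(-124 + 920)) = (1912915555/45626)/796 = (1912915555/45626)*(1/796) = 1912915555/36318296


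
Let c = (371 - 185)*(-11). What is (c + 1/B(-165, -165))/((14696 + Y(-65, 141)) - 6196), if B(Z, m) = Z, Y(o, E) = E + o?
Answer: -337591/1415040 ≈ -0.23857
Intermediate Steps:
c = -2046 (c = 186*(-11) = -2046)
(c + 1/B(-165, -165))/((14696 + Y(-65, 141)) - 6196) = (-2046 + 1/(-165))/((14696 + (141 - 65)) - 6196) = (-2046 - 1/165)/((14696 + 76) - 6196) = -337591/(165*(14772 - 6196)) = -337591/165/8576 = -337591/165*1/8576 = -337591/1415040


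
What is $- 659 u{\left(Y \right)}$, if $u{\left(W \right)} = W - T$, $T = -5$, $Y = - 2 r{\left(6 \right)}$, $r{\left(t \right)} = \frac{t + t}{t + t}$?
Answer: $-1977$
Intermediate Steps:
$r{\left(t \right)} = 1$ ($r{\left(t \right)} = \frac{2 t}{2 t} = 2 t \frac{1}{2 t} = 1$)
$Y = -2$ ($Y = \left(-2\right) 1 = -2$)
$u{\left(W \right)} = 5 + W$ ($u{\left(W \right)} = W - -5 = W + 5 = 5 + W$)
$- 659 u{\left(Y \right)} = - 659 \left(5 - 2\right) = \left(-659\right) 3 = -1977$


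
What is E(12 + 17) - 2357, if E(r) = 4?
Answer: -2353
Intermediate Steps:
E(12 + 17) - 2357 = 4 - 2357 = -2353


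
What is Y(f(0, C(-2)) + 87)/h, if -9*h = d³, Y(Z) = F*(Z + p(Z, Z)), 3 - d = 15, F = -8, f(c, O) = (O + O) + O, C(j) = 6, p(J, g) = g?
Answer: -35/4 ≈ -8.7500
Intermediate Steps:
f(c, O) = 3*O (f(c, O) = 2*O + O = 3*O)
d = -12 (d = 3 - 1*15 = 3 - 15 = -12)
Y(Z) = -16*Z (Y(Z) = -8*(Z + Z) = -16*Z)
h = 192 (h = -⅑*(-12)³ = -⅑*(-1728) = 192)
Y(f(0, C(-2)) + 87)/h = -16*(3*6 + 87)/192 = -16*(18 + 87)*(1/192) = -16*105*(1/192) = -1680*1/192 = -35/4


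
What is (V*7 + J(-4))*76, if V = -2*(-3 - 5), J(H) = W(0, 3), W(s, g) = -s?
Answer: 8512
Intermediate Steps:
J(H) = 0 (J(H) = -1*0 = 0)
V = 16 (V = -2*(-8) = 16)
(V*7 + J(-4))*76 = (16*7 + 0)*76 = (112 + 0)*76 = 112*76 = 8512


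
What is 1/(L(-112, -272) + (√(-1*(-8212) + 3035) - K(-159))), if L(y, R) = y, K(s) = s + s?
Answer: 206/31189 - √11247/31189 ≈ 0.0032046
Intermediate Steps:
K(s) = 2*s
1/(L(-112, -272) + (√(-1*(-8212) + 3035) - K(-159))) = 1/(-112 + (√(-1*(-8212) + 3035) - 2*(-159))) = 1/(-112 + (√(8212 + 3035) - 1*(-318))) = 1/(-112 + (√11247 + 318)) = 1/(-112 + (318 + √11247)) = 1/(206 + √11247)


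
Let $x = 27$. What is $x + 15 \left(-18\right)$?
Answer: $-243$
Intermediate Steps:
$x + 15 \left(-18\right) = 27 + 15 \left(-18\right) = 27 - 270 = -243$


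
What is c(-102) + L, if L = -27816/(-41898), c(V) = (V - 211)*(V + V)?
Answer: 445883152/6983 ≈ 63853.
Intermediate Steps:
c(V) = 2*V*(-211 + V) (c(V) = (-211 + V)*(2*V) = 2*V*(-211 + V))
L = 4636/6983 (L = -27816*(-1/41898) = 4636/6983 ≈ 0.66390)
c(-102) + L = 2*(-102)*(-211 - 102) + 4636/6983 = 2*(-102)*(-313) + 4636/6983 = 63852 + 4636/6983 = 445883152/6983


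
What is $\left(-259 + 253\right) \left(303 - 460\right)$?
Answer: $942$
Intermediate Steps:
$\left(-259 + 253\right) \left(303 - 460\right) = \left(-6\right) \left(-157\right) = 942$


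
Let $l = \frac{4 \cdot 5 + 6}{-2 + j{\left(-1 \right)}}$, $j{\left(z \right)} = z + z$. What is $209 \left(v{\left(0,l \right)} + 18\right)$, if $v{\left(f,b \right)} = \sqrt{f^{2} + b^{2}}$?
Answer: $\frac{10241}{2} \approx 5120.5$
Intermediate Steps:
$j{\left(z \right)} = 2 z$
$l = - \frac{13}{2}$ ($l = \frac{4 \cdot 5 + 6}{-2 + 2 \left(-1\right)} = \frac{20 + 6}{-2 - 2} = \frac{26}{-4} = 26 \left(- \frac{1}{4}\right) = - \frac{13}{2} \approx -6.5$)
$v{\left(f,b \right)} = \sqrt{b^{2} + f^{2}}$
$209 \left(v{\left(0,l \right)} + 18\right) = 209 \left(\sqrt{\left(- \frac{13}{2}\right)^{2} + 0^{2}} + 18\right) = 209 \left(\sqrt{\frac{169}{4} + 0} + 18\right) = 209 \left(\sqrt{\frac{169}{4}} + 18\right) = 209 \left(\frac{13}{2} + 18\right) = 209 \cdot \frac{49}{2} = \frac{10241}{2}$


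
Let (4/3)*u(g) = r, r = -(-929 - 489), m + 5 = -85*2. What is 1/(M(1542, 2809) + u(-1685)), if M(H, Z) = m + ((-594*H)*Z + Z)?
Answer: -2/5145788469 ≈ -3.8867e-10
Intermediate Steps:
m = -175 (m = -5 - 85*2 = -5 - 170 = -175)
r = 1418 (r = -1*(-1418) = 1418)
u(g) = 2127/2 (u(g) = (¾)*1418 = 2127/2)
M(H, Z) = -175 + Z - 594*H*Z (M(H, Z) = -175 + ((-594*H)*Z + Z) = -175 + (-594*H*Z + Z) = -175 + (Z - 594*H*Z) = -175 + Z - 594*H*Z)
1/(M(1542, 2809) + u(-1685)) = 1/((-175 + 2809 - 594*1542*2809) + 2127/2) = 1/((-175 + 2809 - 2572897932) + 2127/2) = 1/(-2572895298 + 2127/2) = 1/(-5145788469/2) = -2/5145788469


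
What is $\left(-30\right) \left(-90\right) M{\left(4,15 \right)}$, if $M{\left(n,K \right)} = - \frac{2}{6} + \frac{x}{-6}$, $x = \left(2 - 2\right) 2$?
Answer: $-900$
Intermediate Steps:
$x = 0$ ($x = 0 \cdot 2 = 0$)
$M{\left(n,K \right)} = - \frac{1}{3}$ ($M{\left(n,K \right)} = - \frac{2}{6} + \frac{0}{-6} = \left(-2\right) \frac{1}{6} + 0 \left(- \frac{1}{6}\right) = - \frac{1}{3} + 0 = - \frac{1}{3}$)
$\left(-30\right) \left(-90\right) M{\left(4,15 \right)} = \left(-30\right) \left(-90\right) \left(- \frac{1}{3}\right) = 2700 \left(- \frac{1}{3}\right) = -900$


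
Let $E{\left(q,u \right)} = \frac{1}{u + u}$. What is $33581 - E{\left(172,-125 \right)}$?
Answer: $\frac{8395251}{250} \approx 33581.0$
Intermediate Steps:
$E{\left(q,u \right)} = \frac{1}{2 u}$
$33581 - E{\left(172,-125 \right)} = 33581 - \frac{1}{2 \left(-125\right)} = 33581 - \frac{1}{2} \left(- \frac{1}{125}\right) = 33581 - - \frac{1}{250} = 33581 + \frac{1}{250} = \frac{8395251}{250}$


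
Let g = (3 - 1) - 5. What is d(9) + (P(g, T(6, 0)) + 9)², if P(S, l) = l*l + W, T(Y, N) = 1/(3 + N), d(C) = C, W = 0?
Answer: 7453/81 ≈ 92.012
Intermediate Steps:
g = -3 (g = 2 - 5 = -3)
P(S, l) = l² (P(S, l) = l*l + 0 = l² + 0 = l²)
d(9) + (P(g, T(6, 0)) + 9)² = 9 + ((1/(3 + 0))² + 9)² = 9 + ((1/3)² + 9)² = 9 + ((⅓)² + 9)² = 9 + (⅑ + 9)² = 9 + (82/9)² = 9 + 6724/81 = 7453/81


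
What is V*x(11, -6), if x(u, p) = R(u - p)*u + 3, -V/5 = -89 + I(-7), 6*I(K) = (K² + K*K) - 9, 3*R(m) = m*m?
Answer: 3546650/9 ≈ 3.9407e+5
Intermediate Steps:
R(m) = m²/3 (R(m) = (m*m)/3 = m²/3)
I(K) = -3/2 + K²/3 (I(K) = ((K² + K*K) - 9)/6 = ((K² + K²) - 9)/6 = (2*K² - 9)/6 = (-9 + 2*K²)/6 = -3/2 + K²/3)
V = 2225/6 (V = -5*(-89 + (-3/2 + (⅓)*(-7)²)) = -5*(-89 + (-3/2 + (⅓)*49)) = -5*(-89 + (-3/2 + 49/3)) = -5*(-89 + 89/6) = -5*(-445/6) = 2225/6 ≈ 370.83)
x(u, p) = 3 + u*(u - p)²/3 (x(u, p) = ((u - p)²/3)*u + 3 = u*(u - p)²/3 + 3 = 3 + u*(u - p)²/3)
V*x(11, -6) = 2225*(3 + (⅓)*11*(-6 - 1*11)²)/6 = 2225*(3 + (⅓)*11*(-6 - 11)²)/6 = 2225*(3 + (⅓)*11*(-17)²)/6 = 2225*(3 + (⅓)*11*289)/6 = 2225*(3 + 3179/3)/6 = (2225/6)*(3188/3) = 3546650/9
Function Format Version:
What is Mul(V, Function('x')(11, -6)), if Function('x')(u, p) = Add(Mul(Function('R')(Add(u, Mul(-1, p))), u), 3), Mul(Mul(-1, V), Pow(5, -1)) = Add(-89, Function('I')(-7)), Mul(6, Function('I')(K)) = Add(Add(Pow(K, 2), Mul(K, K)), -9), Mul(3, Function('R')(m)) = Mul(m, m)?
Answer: Rational(3546650, 9) ≈ 3.9407e+5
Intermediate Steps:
Function('R')(m) = Mul(Rational(1, 3), Pow(m, 2)) (Function('R')(m) = Mul(Rational(1, 3), Mul(m, m)) = Mul(Rational(1, 3), Pow(m, 2)))
Function('I')(K) = Add(Rational(-3, 2), Mul(Rational(1, 3), Pow(K, 2))) (Function('I')(K) = Mul(Rational(1, 6), Add(Add(Pow(K, 2), Mul(K, K)), -9)) = Mul(Rational(1, 6), Add(Add(Pow(K, 2), Pow(K, 2)), -9)) = Mul(Rational(1, 6), Add(Mul(2, Pow(K, 2)), -9)) = Mul(Rational(1, 6), Add(-9, Mul(2, Pow(K, 2)))) = Add(Rational(-3, 2), Mul(Rational(1, 3), Pow(K, 2))))
V = Rational(2225, 6) (V = Mul(-5, Add(-89, Add(Rational(-3, 2), Mul(Rational(1, 3), Pow(-7, 2))))) = Mul(-5, Add(-89, Add(Rational(-3, 2), Mul(Rational(1, 3), 49)))) = Mul(-5, Add(-89, Add(Rational(-3, 2), Rational(49, 3)))) = Mul(-5, Add(-89, Rational(89, 6))) = Mul(-5, Rational(-445, 6)) = Rational(2225, 6) ≈ 370.83)
Function('x')(u, p) = Add(3, Mul(Rational(1, 3), u, Pow(Add(u, Mul(-1, p)), 2))) (Function('x')(u, p) = Add(Mul(Mul(Rational(1, 3), Pow(Add(u, Mul(-1, p)), 2)), u), 3) = Add(Mul(Rational(1, 3), u, Pow(Add(u, Mul(-1, p)), 2)), 3) = Add(3, Mul(Rational(1, 3), u, Pow(Add(u, Mul(-1, p)), 2))))
Mul(V, Function('x')(11, -6)) = Mul(Rational(2225, 6), Add(3, Mul(Rational(1, 3), 11, Pow(Add(-6, Mul(-1, 11)), 2)))) = Mul(Rational(2225, 6), Add(3, Mul(Rational(1, 3), 11, Pow(Add(-6, -11), 2)))) = Mul(Rational(2225, 6), Add(3, Mul(Rational(1, 3), 11, Pow(-17, 2)))) = Mul(Rational(2225, 6), Add(3, Mul(Rational(1, 3), 11, 289))) = Mul(Rational(2225, 6), Add(3, Rational(3179, 3))) = Mul(Rational(2225, 6), Rational(3188, 3)) = Rational(3546650, 9)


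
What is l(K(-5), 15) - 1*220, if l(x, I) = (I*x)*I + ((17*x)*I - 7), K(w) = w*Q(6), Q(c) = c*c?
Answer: -86627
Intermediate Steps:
Q(c) = c²
K(w) = 36*w (K(w) = w*6² = w*36 = 36*w)
l(x, I) = -7 + x*I² + 17*I*x (l(x, I) = x*I² + (17*I*x - 7) = x*I² + (-7 + 17*I*x) = -7 + x*I² + 17*I*x)
l(K(-5), 15) - 1*220 = (-7 + (36*(-5))*15² + 17*15*(36*(-5))) - 1*220 = (-7 - 180*225 + 17*15*(-180)) - 220 = (-7 - 40500 - 45900) - 220 = -86407 - 220 = -86627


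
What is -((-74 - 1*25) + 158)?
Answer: -59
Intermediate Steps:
-((-74 - 1*25) + 158) = -((-74 - 25) + 158) = -(-99 + 158) = -1*59 = -59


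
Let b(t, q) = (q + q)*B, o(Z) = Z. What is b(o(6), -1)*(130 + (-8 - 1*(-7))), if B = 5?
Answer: -1290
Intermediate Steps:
b(t, q) = 10*q (b(t, q) = (q + q)*5 = (2*q)*5 = 10*q)
b(o(6), -1)*(130 + (-8 - 1*(-7))) = (10*(-1))*(130 + (-8 - 1*(-7))) = -10*(130 + (-8 + 7)) = -10*(130 - 1) = -10*129 = -1290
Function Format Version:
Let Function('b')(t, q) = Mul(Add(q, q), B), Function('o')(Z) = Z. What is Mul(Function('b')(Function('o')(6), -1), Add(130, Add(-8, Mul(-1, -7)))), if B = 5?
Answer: -1290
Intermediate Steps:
Function('b')(t, q) = Mul(10, q) (Function('b')(t, q) = Mul(Add(q, q), 5) = Mul(Mul(2, q), 5) = Mul(10, q))
Mul(Function('b')(Function('o')(6), -1), Add(130, Add(-8, Mul(-1, -7)))) = Mul(Mul(10, -1), Add(130, Add(-8, Mul(-1, -7)))) = Mul(-10, Add(130, Add(-8, 7))) = Mul(-10, Add(130, -1)) = Mul(-10, 129) = -1290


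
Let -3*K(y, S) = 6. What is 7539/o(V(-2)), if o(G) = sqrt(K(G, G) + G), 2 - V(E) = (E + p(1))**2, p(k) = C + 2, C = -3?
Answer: -2513*I ≈ -2513.0*I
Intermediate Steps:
p(k) = -1 (p(k) = -3 + 2 = -1)
K(y, S) = -2 (K(y, S) = -1/3*6 = -2)
V(E) = 2 - (-1 + E)**2 (V(E) = 2 - (E - 1)**2 = 2 - (-1 + E)**2)
o(G) = sqrt(-2 + G)
7539/o(V(-2)) = 7539/(sqrt(-2 + (2 - (-1 - 2)**2))) = 7539/(sqrt(-2 + (2 - 1*(-3)**2))) = 7539/(sqrt(-2 + (2 - 1*9))) = 7539/(sqrt(-2 + (2 - 9))) = 7539/(sqrt(-2 - 7)) = 7539/(sqrt(-9)) = 7539/((3*I)) = 7539*(-I/3) = -2513*I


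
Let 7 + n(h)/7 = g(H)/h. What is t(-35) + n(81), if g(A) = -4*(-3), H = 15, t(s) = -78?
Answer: -3401/27 ≈ -125.96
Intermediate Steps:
g(A) = 12
n(h) = -49 + 84/h (n(h) = -49 + 7*(12/h) = -49 + 84/h)
t(-35) + n(81) = -78 + (-49 + 84/81) = -78 + (-49 + 84*(1/81)) = -78 + (-49 + 28/27) = -78 - 1295/27 = -3401/27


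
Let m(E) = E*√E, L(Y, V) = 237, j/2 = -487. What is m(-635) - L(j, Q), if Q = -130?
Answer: -237 - 635*I*√635 ≈ -237.0 - 16002.0*I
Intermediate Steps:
j = -974 (j = 2*(-487) = -974)
m(E) = E^(3/2)
m(-635) - L(j, Q) = (-635)^(3/2) - 1*237 = -635*I*√635 - 237 = -237 - 635*I*√635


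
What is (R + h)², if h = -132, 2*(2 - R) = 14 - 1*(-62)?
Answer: 28224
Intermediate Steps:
R = -36 (R = 2 - (14 - 1*(-62))/2 = 2 - (14 + 62)/2 = 2 - ½*76 = 2 - 38 = -36)
(R + h)² = (-36 - 132)² = (-168)² = 28224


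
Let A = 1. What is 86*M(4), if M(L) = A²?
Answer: 86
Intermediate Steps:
M(L) = 1 (M(L) = 1² = 1)
86*M(4) = 86*1 = 86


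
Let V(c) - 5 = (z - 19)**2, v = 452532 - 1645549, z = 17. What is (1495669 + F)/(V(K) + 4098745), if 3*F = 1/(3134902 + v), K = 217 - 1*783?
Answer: 4356625794098/11938963366935 ≈ 0.36491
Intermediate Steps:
v = -1193017
K = -566 (K = 217 - 783 = -566)
F = 1/5825655 (F = 1/(3*(3134902 - 1193017)) = (1/3)/1941885 = (1/3)*(1/1941885) = 1/5825655 ≈ 1.7165e-7)
V(c) = 9 (V(c) = 5 + (17 - 19)**2 = 5 + (-2)**2 = 5 + 4 = 9)
(1495669 + F)/(V(K) + 4098745) = (1495669 + 1/5825655)/(9 + 4098745) = (8713251588196/5825655)/4098754 = (8713251588196/5825655)*(1/4098754) = 4356625794098/11938963366935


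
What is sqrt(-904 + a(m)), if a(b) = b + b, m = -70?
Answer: 6*I*sqrt(29) ≈ 32.311*I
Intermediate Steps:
a(b) = 2*b
sqrt(-904 + a(m)) = sqrt(-904 + 2*(-70)) = sqrt(-904 - 140) = sqrt(-1044) = 6*I*sqrt(29)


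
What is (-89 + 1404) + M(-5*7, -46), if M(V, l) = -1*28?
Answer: 1287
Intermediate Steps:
M(V, l) = -28
(-89 + 1404) + M(-5*7, -46) = (-89 + 1404) - 28 = 1315 - 28 = 1287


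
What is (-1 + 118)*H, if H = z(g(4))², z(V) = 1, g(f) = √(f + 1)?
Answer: 117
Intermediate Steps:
g(f) = √(1 + f)
H = 1 (H = 1² = 1)
(-1 + 118)*H = (-1 + 118)*1 = 117*1 = 117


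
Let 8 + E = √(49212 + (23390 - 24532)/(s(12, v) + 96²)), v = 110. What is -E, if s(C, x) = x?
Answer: 8 - √1070041855055/4663 ≈ -213.84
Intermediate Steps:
E = -8 + √1070041855055/4663 (E = -8 + √(49212 + (23390 - 24532)/(110 + 96²)) = -8 + √(49212 - 1142/(110 + 9216)) = -8 + √(49212 - 1142/9326) = -8 + √(49212 - 1142*1/9326) = -8 + √(49212 - 571/4663) = -8 + √(229474985/4663) = -8 + √1070041855055/4663 ≈ 213.84)
-E = -(-8 + √1070041855055/4663) = 8 - √1070041855055/4663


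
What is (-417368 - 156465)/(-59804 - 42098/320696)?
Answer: 7077921068/737651757 ≈ 9.5952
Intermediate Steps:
(-417368 - 156465)/(-59804 - 42098/320696) = -573833/(-59804 - 42098*1/320696) = -573833/(-59804 - 21049/160348) = -573833/(-9589472841/160348) = -573833*(-160348/9589472841) = 7077921068/737651757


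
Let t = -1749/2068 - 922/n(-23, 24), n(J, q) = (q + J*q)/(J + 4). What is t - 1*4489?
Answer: -56121679/12408 ≈ -4523.0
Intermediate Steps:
n(J, q) = (q + J*q)/(4 + J)
t = -422167/12408 (t = -1749/2068 - 922*(4 - 23)/(24*(1 - 23)) = -1749*1/2068 - 922/(24*(-22)/(-19)) = -159/188 - 922/(24*(-1/19)*(-22)) = -159/188 - 922/528/19 = -159/188 - 922*19/528 = -159/188 - 8759/264 = -422167/12408 ≈ -34.024)
t - 1*4489 = -422167/12408 - 1*4489 = -422167/12408 - 4489 = -56121679/12408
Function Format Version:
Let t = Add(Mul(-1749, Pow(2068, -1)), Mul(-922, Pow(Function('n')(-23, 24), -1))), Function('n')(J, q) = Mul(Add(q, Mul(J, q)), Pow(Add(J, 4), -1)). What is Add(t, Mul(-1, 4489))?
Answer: Rational(-56121679, 12408) ≈ -4523.0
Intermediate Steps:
Function('n')(J, q) = Mul(Pow(Add(4, J), -1), Add(q, Mul(J, q))) (Function('n')(J, q) = Mul(Add(q, Mul(J, q)), Pow(Add(4, J), -1)) = Mul(Pow(Add(4, J), -1), Add(q, Mul(J, q))))
t = Rational(-422167, 12408) (t = Add(Mul(-1749, Pow(2068, -1)), Mul(-922, Pow(Mul(24, Pow(Add(4, -23), -1), Add(1, -23)), -1))) = Add(Mul(-1749, Rational(1, 2068)), Mul(-922, Pow(Mul(24, Pow(-19, -1), -22), -1))) = Add(Rational(-159, 188), Mul(-922, Pow(Mul(24, Rational(-1, 19), -22), -1))) = Add(Rational(-159, 188), Mul(-922, Pow(Rational(528, 19), -1))) = Add(Rational(-159, 188), Mul(-922, Rational(19, 528))) = Add(Rational(-159, 188), Rational(-8759, 264)) = Rational(-422167, 12408) ≈ -34.024)
Add(t, Mul(-1, 4489)) = Add(Rational(-422167, 12408), Mul(-1, 4489)) = Add(Rational(-422167, 12408), -4489) = Rational(-56121679, 12408)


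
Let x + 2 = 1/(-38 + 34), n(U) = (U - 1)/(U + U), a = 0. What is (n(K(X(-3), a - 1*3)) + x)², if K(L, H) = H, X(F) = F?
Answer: 361/144 ≈ 2.5069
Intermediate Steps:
n(U) = (-1 + U)/(2*U) (n(U) = (-1 + U)/((2*U)) = (-1 + U)*(1/(2*U)) = (-1 + U)/(2*U))
x = -9/4 (x = -2 + 1/(-38 + 34) = -2 + 1/(-4) = -2 - ¼ = -9/4 ≈ -2.2500)
(n(K(X(-3), a - 1*3)) + x)² = ((-1 + (0 - 1*3))/(2*(0 - 1*3)) - 9/4)² = ((-1 + (0 - 3))/(2*(0 - 3)) - 9/4)² = ((½)*(-1 - 3)/(-3) - 9/4)² = ((½)*(-⅓)*(-4) - 9/4)² = (⅔ - 9/4)² = (-19/12)² = 361/144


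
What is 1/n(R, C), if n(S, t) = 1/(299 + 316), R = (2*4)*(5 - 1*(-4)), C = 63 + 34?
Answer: 615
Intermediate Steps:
C = 97
R = 72 (R = 8*(5 + 4) = 8*9 = 72)
n(S, t) = 1/615
1/n(R, C) = 1/(1/615) = 615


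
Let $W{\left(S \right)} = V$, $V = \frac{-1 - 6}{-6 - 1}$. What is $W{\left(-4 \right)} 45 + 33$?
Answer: $78$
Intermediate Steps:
$V = 1$ ($V = - \frac{7}{-7} = \left(-7\right) \left(- \frac{1}{7}\right) = 1$)
$W{\left(S \right)} = 1$
$W{\left(-4 \right)} 45 + 33 = 1 \cdot 45 + 33 = 45 + 33 = 78$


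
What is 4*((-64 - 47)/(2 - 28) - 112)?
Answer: -5602/13 ≈ -430.92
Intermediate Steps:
4*((-64 - 47)/(2 - 28) - 112) = 4*(-111/(-26) - 112) = 4*(-111*(-1/26) - 112) = 4*(111/26 - 112) = 4*(-2801/26) = -5602/13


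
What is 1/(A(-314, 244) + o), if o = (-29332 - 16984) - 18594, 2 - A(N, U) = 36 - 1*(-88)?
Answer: -1/65032 ≈ -1.5377e-5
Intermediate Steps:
A(N, U) = -122 (A(N, U) = 2 - (36 - 1*(-88)) = 2 - (36 + 88) = 2 - 1*124 = 2 - 124 = -122)
o = -64910 (o = -46316 - 18594 = -64910)
1/(A(-314, 244) + o) = 1/(-122 - 64910) = 1/(-65032) = -1/65032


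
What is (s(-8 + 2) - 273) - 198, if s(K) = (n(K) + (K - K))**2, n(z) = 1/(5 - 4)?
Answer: -470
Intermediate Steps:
n(z) = 1 (n(z) = 1/1 = 1)
s(K) = 1 (s(K) = (1 + (K - K))**2 = (1 + 0)**2 = 1**2 = 1)
(s(-8 + 2) - 273) - 198 = (1 - 273) - 198 = -272 - 198 = -470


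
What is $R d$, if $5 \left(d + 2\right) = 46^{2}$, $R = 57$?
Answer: $\frac{120042}{5} \approx 24008.0$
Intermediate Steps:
$d = \frac{2106}{5}$ ($d = -2 + \frac{46^{2}}{5} = -2 + \frac{1}{5} \cdot 2116 = -2 + \frac{2116}{5} = \frac{2106}{5} \approx 421.2$)
$R d = 57 \cdot \frac{2106}{5} = \frac{120042}{5}$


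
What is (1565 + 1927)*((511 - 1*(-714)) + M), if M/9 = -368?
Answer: -7287804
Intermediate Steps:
M = -3312 (M = 9*(-368) = -3312)
(1565 + 1927)*((511 - 1*(-714)) + M) = (1565 + 1927)*((511 - 1*(-714)) - 3312) = 3492*((511 + 714) - 3312) = 3492*(1225 - 3312) = 3492*(-2087) = -7287804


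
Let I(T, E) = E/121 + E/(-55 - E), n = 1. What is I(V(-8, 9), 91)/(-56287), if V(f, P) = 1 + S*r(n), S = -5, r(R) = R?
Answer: -325/142052306 ≈ -2.2879e-6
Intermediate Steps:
V(f, P) = -4 (V(f, P) = 1 - 5*1 = 1 - 5 = -4)
I(T, E) = E/121 + E/(-55 - E) (I(T, E) = E*(1/121) + E/(-55 - E) = E/121 + E/(-55 - E))
I(V(-8, 9), 91)/(-56287) = ((1/121)*91*(-66 + 91)/(55 + 91))/(-56287) = ((1/121)*91*25/146)*(-1/56287) = ((1/121)*91*(1/146)*25)*(-1/56287) = (2275/17666)*(-1/56287) = -325/142052306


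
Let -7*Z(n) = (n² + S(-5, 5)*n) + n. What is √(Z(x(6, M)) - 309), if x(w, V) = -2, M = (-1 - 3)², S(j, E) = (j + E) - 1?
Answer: I*√15169/7 ≈ 17.595*I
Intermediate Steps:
S(j, E) = -1 + E + j (S(j, E) = (E + j) - 1 = -1 + E + j)
M = 16 (M = (-4)² = 16)
Z(n) = -n²/7 (Z(n) = -((n² + (-1 + 5 - 5)*n) + n)/7 = -((n² - n) + n)/7 = -n²/7)
√(Z(x(6, M)) - 309) = √(-⅐*(-2)² - 309) = √(-⅐*4 - 309) = √(-4/7 - 309) = √(-2167/7) = I*√15169/7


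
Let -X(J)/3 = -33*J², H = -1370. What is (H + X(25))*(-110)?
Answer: -6655550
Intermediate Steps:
X(J) = 99*J² (X(J) = -(-99)*J² = 99*J²)
(H + X(25))*(-110) = (-1370 + 99*25²)*(-110) = (-1370 + 99*625)*(-110) = (-1370 + 61875)*(-110) = 60505*(-110) = -6655550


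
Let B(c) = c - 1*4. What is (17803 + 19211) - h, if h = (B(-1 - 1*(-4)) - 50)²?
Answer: 34413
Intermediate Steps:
B(c) = -4 + c (B(c) = c - 4 = -4 + c)
h = 2601 (h = ((-4 + (-1 - 1*(-4))) - 50)² = ((-4 + (-1 + 4)) - 50)² = ((-4 + 3) - 50)² = (-1 - 50)² = (-51)² = 2601)
(17803 + 19211) - h = (17803 + 19211) - 1*2601 = 37014 - 2601 = 34413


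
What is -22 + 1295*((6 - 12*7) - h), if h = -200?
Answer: 157968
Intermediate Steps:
-22 + 1295*((6 - 12*7) - h) = -22 + 1295*((6 - 12*7) - 1*(-200)) = -22 + 1295*((6 - 84) + 200) = -22 + 1295*(-78 + 200) = -22 + 1295*122 = -22 + 157990 = 157968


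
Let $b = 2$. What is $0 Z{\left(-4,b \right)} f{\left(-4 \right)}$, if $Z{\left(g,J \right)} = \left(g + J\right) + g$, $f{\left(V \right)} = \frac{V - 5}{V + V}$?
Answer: $0$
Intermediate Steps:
$f{\left(V \right)} = \frac{-5 + V}{2 V}$
$Z{\left(g,J \right)} = J + 2 g$ ($Z{\left(g,J \right)} = \left(J + g\right) + g = J + 2 g$)
$0 Z{\left(-4,b \right)} f{\left(-4 \right)} = 0 \left(2 + 2 \left(-4\right)\right) \frac{-5 - 4}{2 \left(-4\right)} = 0 \left(2 - 8\right) \frac{1}{2} \left(- \frac{1}{4}\right) \left(-9\right) = 0 \left(-6\right) \frac{9}{8} = 0 \cdot \frac{9}{8} = 0$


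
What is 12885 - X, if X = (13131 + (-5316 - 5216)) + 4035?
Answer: 6251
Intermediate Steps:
X = 6634 (X = (13131 - 10532) + 4035 = 2599 + 4035 = 6634)
12885 - X = 12885 - 1*6634 = 12885 - 6634 = 6251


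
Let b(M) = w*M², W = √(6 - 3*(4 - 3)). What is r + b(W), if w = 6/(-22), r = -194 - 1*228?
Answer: -4651/11 ≈ -422.82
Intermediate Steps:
W = √3 (W = √(6 - 3*1) = √(6 - 3) = √3 ≈ 1.7320)
r = -422 (r = -194 - 228 = -422)
w = -3/11 (w = 6*(-1/22) = -3/11 ≈ -0.27273)
b(M) = -3*M²/11
r + b(W) = -422 - 3*(√3)²/11 = -422 - 3/11*3 = -422 - 9/11 = -4651/11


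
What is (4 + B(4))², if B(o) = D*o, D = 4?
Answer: 400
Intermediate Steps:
B(o) = 4*o
(4 + B(4))² = (4 + 4*4)² = (4 + 16)² = 20² = 400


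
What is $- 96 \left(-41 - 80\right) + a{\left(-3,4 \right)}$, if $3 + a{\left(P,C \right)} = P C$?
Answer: $11601$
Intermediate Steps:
$a{\left(P,C \right)} = -3 + C P$ ($a{\left(P,C \right)} = -3 + P C = -3 + C P$)
$- 96 \left(-41 - 80\right) + a{\left(-3,4 \right)} = - 96 \left(-41 - 80\right) + \left(-3 + 4 \left(-3\right)\right) = - 96 \left(-41 - 80\right) - 15 = \left(-96\right) \left(-121\right) - 15 = 11616 - 15 = 11601$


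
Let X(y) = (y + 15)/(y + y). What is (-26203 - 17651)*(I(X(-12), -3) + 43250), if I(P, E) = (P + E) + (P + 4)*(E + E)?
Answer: -7582115403/4 ≈ -1.8955e+9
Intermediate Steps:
X(y) = (15 + y)/(2*y) (X(y) = (15 + y)/((2*y)) = (15 + y)*(1/(2*y)) = (15 + y)/(2*y))
I(P, E) = E + P + 2*E*(4 + P) (I(P, E) = (E + P) + (4 + P)*(2*E) = (E + P) + 2*E*(4 + P) = E + P + 2*E*(4 + P))
(-26203 - 17651)*(I(X(-12), -3) + 43250) = (-26203 - 17651)*(((½)*(15 - 12)/(-12) + 9*(-3) + 2*(-3)*((½)*(15 - 12)/(-12))) + 43250) = -43854*(((½)*(-1/12)*3 - 27 + 2*(-3)*((½)*(-1/12)*3)) + 43250) = -43854*((-⅛ - 27 + 2*(-3)*(-⅛)) + 43250) = -43854*((-⅛ - 27 + ¾) + 43250) = -43854*(-211/8 + 43250) = -43854*345789/8 = -7582115403/4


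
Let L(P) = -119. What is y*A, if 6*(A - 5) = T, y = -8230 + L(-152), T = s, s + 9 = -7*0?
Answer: -58443/2 ≈ -29222.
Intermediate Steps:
s = -9 (s = -9 - 7*0 = -9 + 0 = -9)
T = -9
y = -8349 (y = -8230 - 119 = -8349)
A = 7/2 (A = 5 + (⅙)*(-9) = 5 - 3/2 = 7/2 ≈ 3.5000)
y*A = -8349*7/2 = -58443/2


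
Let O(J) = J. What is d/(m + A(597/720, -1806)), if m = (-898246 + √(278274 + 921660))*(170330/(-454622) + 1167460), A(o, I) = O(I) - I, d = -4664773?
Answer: 68032780897777367/15294110546317637320635 + 1363312562661*√1646/10196073697545091547090 ≈ 4.4537e-6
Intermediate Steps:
A(o, I) = 0 (A(o, I) = I - I = 0)
m = -238373303173774170/227311 + 7165163202165*√1646/227311 (m = (-898246 + √1199934)*(170330*(-1/454622) + 1167460) = (-898246 + 27*√1646)*(-85165/227311 + 1167460) = (-898246 + 27*√1646)*(265376414895/227311) = -238373303173774170/227311 + 7165163202165*√1646/227311 ≈ -1.0474e+12)
d/(m + A(597/720, -1806)) = -4664773/((-238373303173774170/227311 + 7165163202165*√1646/227311) + 0) = -4664773/(-238373303173774170/227311 + 7165163202165*√1646/227311)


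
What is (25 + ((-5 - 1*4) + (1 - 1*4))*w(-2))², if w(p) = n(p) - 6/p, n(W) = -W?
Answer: 1225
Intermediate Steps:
w(p) = -p - 6/p
(25 + ((-5 - 1*4) + (1 - 1*4))*w(-2))² = (25 + ((-5 - 1*4) + (1 - 1*4))*(-1*(-2) - 6/(-2)))² = (25 + ((-5 - 4) + (1 - 4))*(2 - 6*(-½)))² = (25 + (-9 - 3)*(2 + 3))² = (25 - 12*5)² = (25 - 60)² = (-35)² = 1225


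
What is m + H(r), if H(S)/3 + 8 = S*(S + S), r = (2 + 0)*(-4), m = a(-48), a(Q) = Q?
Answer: 312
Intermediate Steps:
m = -48
r = -8 (r = 2*(-4) = -8)
H(S) = -24 + 6*S**2 (H(S) = -24 + 3*(S*(S + S)) = -24 + 3*(S*(2*S)) = -24 + 3*(2*S**2) = -24 + 6*S**2)
m + H(r) = -48 + (-24 + 6*(-8)**2) = -48 + (-24 + 6*64) = -48 + (-24 + 384) = -48 + 360 = 312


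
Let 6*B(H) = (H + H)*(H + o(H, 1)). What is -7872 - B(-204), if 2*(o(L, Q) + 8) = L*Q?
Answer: -29224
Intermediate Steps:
o(L, Q) = -8 + L*Q/2 (o(L, Q) = -8 + (L*Q)/2 = -8 + L*Q/2)
B(H) = H*(-8 + 3*H/2)/3 (B(H) = ((H + H)*(H + (-8 + (1/2)*H*1)))/6 = ((2*H)*(H + (-8 + H/2)))/6 = ((2*H)*(-8 + 3*H/2))/6 = (2*H*(-8 + 3*H/2))/6 = H*(-8 + 3*H/2)/3)
-7872 - B(-204) = -7872 - (-204)*(-16 + 3*(-204))/6 = -7872 - (-204)*(-16 - 612)/6 = -7872 - (-204)*(-628)/6 = -7872 - 1*21352 = -7872 - 21352 = -29224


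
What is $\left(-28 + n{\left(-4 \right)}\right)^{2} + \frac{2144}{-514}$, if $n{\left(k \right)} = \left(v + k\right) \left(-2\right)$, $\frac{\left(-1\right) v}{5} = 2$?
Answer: $- \frac{1072}{257} \approx -4.1712$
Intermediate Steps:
$v = -10$ ($v = \left(-5\right) 2 = -10$)
$n{\left(k \right)} = 20 - 2 k$ ($n{\left(k \right)} = \left(-10 + k\right) \left(-2\right) = 20 - 2 k$)
$\left(-28 + n{\left(-4 \right)}\right)^{2} + \frac{2144}{-514} = \left(-28 + \left(20 - -8\right)\right)^{2} + \frac{2144}{-514} = \left(-28 + \left(20 + 8\right)\right)^{2} + 2144 \left(- \frac{1}{514}\right) = \left(-28 + 28\right)^{2} - \frac{1072}{257} = 0^{2} - \frac{1072}{257} = 0 - \frac{1072}{257} = - \frac{1072}{257}$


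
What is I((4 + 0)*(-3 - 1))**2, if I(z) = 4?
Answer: 16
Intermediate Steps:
I((4 + 0)*(-3 - 1))**2 = 4**2 = 16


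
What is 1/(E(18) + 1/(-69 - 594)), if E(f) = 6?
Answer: 663/3977 ≈ 0.16671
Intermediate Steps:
1/(E(18) + 1/(-69 - 594)) = 1/(6 + 1/(-69 - 594)) = 1/(6 + 1/(-663)) = 1/(6 - 1/663) = 1/(3977/663) = 663/3977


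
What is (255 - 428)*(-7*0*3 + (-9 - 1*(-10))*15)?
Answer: -2595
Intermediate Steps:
(255 - 428)*(-7*0*3 + (-9 - 1*(-10))*15) = -173*(0*3 + (-9 + 10)*15) = -173*(0 + 1*15) = -173*(0 + 15) = -173*15 = -2595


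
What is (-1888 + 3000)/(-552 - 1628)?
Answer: -278/545 ≈ -0.51009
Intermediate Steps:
(-1888 + 3000)/(-552 - 1628) = 1112/(-2180) = 1112*(-1/2180) = -278/545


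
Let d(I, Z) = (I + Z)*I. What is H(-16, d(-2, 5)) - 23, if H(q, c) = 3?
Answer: -20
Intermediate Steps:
d(I, Z) = I*(I + Z)
H(-16, d(-2, 5)) - 23 = 3 - 23 = -20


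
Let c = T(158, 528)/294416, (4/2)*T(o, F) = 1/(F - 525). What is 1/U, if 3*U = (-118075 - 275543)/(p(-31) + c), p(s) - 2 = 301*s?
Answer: 16479641183/231774874176 ≈ 0.071102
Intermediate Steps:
p(s) = 2 + 301*s
T(o, F) = 1/(2*(-525 + F)) (T(o, F) = 1/(2*(F - 525)) = 1/(2*(-525 + F)))
c = 1/1766496 (c = (1/(2*(-525 + 528)))/294416 = ((½)/3)*(1/294416) = ((½)*(⅓))*(1/294416) = (⅙)*(1/294416) = 1/1766496 ≈ 5.6609e-7)
U = 231774874176/16479641183 (U = ((-118075 - 275543)/((2 + 301*(-31)) + 1/1766496))/3 = (-393618/((2 - 9331) + 1/1766496))/3 = (-393618/(-9329 + 1/1766496))/3 = (-393618/(-16479641183/1766496))/3 = (-393618*(-1766496/16479641183))/3 = (⅓)*(695324622528/16479641183) = 231774874176/16479641183 ≈ 14.064)
1/U = 1/(231774874176/16479641183) = 16479641183/231774874176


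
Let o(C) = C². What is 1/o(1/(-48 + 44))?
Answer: 16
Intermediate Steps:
1/o(1/(-48 + 44)) = 1/((1/(-48 + 44))²) = 1/((1/(-4))²) = 1/((-¼)²) = 1/(1/16) = 16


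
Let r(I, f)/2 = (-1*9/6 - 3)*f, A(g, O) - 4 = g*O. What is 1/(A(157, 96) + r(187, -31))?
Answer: 1/15355 ≈ 6.5125e-5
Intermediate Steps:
A(g, O) = 4 + O*g (A(g, O) = 4 + g*O = 4 + O*g)
r(I, f) = -9*f (r(I, f) = 2*((-1*9/6 - 3)*f) = 2*((-9*⅙ - 3)*f) = 2*((-3/2 - 3)*f) = 2*(-9*f/2) = -9*f)
1/(A(157, 96) + r(187, -31)) = 1/((4 + 96*157) - 9*(-31)) = 1/((4 + 15072) + 279) = 1/(15076 + 279) = 1/15355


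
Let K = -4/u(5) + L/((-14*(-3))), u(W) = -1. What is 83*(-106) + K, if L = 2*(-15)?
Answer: -61563/7 ≈ -8794.7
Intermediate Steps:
L = -30
K = 23/7 (K = -4/(-1) - 30/((-14*(-3))) = -4*(-1) - 30/42 = 4 - 30*1/42 = 4 - 5/7 = 23/7 ≈ 3.2857)
83*(-106) + K = 83*(-106) + 23/7 = -8798 + 23/7 = -61563/7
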